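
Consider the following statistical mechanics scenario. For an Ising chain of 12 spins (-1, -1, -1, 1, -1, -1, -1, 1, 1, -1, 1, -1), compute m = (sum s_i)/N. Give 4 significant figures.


Step 1: Count up spins (+1): 4, down spins (-1): 8
Step 2: Total magnetization M = 4 - 8 = -4
Step 3: m = M/N = -4/12 = -0.3333

-0.3333


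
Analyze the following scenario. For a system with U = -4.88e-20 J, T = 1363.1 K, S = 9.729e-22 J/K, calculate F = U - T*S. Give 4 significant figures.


Step 1: T*S = 1363.1 * 9.729e-22 = 1.326e-18 J
Step 2: F = U - T*S = -4.88e-20 - 1.326e-18
Step 3: F = -1.375e-18 J

-1.375e-18


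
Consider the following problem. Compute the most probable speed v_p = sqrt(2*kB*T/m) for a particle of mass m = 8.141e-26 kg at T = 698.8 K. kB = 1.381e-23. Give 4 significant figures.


Step 1: Numerator = 2*kB*T = 2*1.381e-23*698.8 = 1.93e-20
Step 2: Ratio = 1.93e-20 / 8.141e-26 = 2.371e+05
Step 3: v_p = sqrt(2.371e+05) = 486.9 m/s

486.9


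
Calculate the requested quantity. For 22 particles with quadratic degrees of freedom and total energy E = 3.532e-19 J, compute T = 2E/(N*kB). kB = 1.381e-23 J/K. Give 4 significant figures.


Step 1: Numerator = 2*E = 2*3.532e-19 = 7.064e-19 J
Step 2: Denominator = N*kB = 22*1.381e-23 = 3.038e-22
Step 3: T = 7.064e-19 / 3.038e-22 = 2325 K

2325


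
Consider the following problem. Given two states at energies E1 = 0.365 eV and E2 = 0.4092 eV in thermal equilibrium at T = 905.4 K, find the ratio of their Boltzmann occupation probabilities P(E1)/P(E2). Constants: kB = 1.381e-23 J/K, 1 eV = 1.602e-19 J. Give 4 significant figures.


Step 1: Compute energy difference dE = E1 - E2 = 0.365 - 0.4092 = -0.0442 eV
Step 2: Convert to Joules: dE_J = -0.0442 * 1.602e-19 = -7.081e-21 J
Step 3: Compute exponent = -dE_J / (kB * T) = -(-7.081e-21) / (1.381e-23 * 905.4) = 0.5663
Step 4: P(E1)/P(E2) = exp(0.5663) = 1.762

1.762


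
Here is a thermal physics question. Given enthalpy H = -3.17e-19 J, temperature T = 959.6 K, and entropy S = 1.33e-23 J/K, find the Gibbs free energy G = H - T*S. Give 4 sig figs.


Step 1: T*S = 959.6 * 1.33e-23 = 1.276e-20 J
Step 2: G = H - T*S = -3.17e-19 - 1.276e-20
Step 3: G = -3.298e-19 J

-3.298e-19


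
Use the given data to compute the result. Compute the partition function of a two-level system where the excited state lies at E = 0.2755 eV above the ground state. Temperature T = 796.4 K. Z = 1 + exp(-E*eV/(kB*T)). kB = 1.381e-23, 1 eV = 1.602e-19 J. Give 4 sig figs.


Step 1: Compute beta*E = E*eV/(kB*T) = 0.2755*1.602e-19/(1.381e-23*796.4) = 4.013
Step 2: exp(-beta*E) = exp(-4.013) = 0.01808
Step 3: Z = 1 + 0.01808 = 1.018

1.018


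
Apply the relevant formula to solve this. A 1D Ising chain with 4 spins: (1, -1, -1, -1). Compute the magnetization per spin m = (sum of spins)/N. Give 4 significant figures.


Step 1: Count up spins (+1): 1, down spins (-1): 3
Step 2: Total magnetization M = 1 - 3 = -2
Step 3: m = M/N = -2/4 = -0.5

-0.5


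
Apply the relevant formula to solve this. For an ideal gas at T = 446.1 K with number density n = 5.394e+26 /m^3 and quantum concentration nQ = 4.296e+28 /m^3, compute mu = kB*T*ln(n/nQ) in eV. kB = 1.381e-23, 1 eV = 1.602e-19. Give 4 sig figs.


Step 1: n/nQ = 5.394e+26/4.296e+28 = 0.01256
Step 2: ln(n/nQ) = -4.378
Step 3: mu = kB*T*ln(n/nQ) = 6.161e-21*-4.378 = -2.697e-20 J
Step 4: Convert to eV: -2.697e-20/1.602e-19 = -0.1683 eV

-0.1683


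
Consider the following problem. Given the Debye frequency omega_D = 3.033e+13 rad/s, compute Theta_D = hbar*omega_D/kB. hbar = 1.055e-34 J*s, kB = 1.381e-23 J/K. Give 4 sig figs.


Step 1: hbar*omega_D = 1.055e-34 * 3.033e+13 = 3.2e-21 J
Step 2: Theta_D = 3.2e-21 / 1.381e-23
Step 3: Theta_D = 231.7 K

231.7


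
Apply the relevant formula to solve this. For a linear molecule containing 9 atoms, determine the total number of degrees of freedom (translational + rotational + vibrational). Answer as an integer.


Step 1: Translational DOF = 3
Step 2: Rotational DOF (linear) = 2
Step 3: Vibrational DOF = 3*9 - 5 = 22
Step 4: Total = 3 + 2 + 22 = 27

27


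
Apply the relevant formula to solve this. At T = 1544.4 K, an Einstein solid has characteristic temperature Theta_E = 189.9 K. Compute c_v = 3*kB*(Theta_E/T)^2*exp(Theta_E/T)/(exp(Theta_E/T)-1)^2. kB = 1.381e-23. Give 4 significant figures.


Step 1: x = Theta_E/T = 189.9/1544.4 = 0.123
Step 2: x^2 = 0.01512
Step 3: exp(x) = 1.131
Step 4: c_v = 3*1.381e-23*0.01512*1.131/(1.131-1)^2 = 4.138e-23

4.138e-23


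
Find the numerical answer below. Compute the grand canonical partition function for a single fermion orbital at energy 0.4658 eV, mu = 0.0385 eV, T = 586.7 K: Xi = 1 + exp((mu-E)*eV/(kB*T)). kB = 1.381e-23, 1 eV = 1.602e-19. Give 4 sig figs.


Step 1: (mu - E) = 0.0385 - 0.4658 = -0.4273 eV
Step 2: x = (mu-E)*eV/(kB*T) = -0.4273*1.602e-19/(1.381e-23*586.7) = -8.449
Step 3: exp(x) = 0.0002142
Step 4: Xi = 1 + 0.0002142 = 1

1


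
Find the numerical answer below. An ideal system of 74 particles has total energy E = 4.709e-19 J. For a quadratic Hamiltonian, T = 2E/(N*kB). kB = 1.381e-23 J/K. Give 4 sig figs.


Step 1: Numerator = 2*E = 2*4.709e-19 = 9.418e-19 J
Step 2: Denominator = N*kB = 74*1.381e-23 = 1.022e-21
Step 3: T = 9.418e-19 / 1.022e-21 = 921.6 K

921.6


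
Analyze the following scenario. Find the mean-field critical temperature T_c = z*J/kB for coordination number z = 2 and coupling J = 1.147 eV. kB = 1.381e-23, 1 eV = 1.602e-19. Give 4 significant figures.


Step 1: z*J = 2*1.147 = 2.294 eV
Step 2: Convert to Joules: 2.294*1.602e-19 = 3.675e-19 J
Step 3: T_c = 3.675e-19 / 1.381e-23 = 2.661e+04 K

2.661e+04


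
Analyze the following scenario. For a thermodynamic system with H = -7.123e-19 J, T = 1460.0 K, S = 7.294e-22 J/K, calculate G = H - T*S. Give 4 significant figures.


Step 1: T*S = 1460.0 * 7.294e-22 = 1.065e-18 J
Step 2: G = H - T*S = -7.123e-19 - 1.065e-18
Step 3: G = -1.777e-18 J

-1.777e-18


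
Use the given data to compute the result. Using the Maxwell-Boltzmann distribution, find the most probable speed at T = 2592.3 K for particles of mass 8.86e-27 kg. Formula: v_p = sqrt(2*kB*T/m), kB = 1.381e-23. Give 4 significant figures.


Step 1: Numerator = 2*kB*T = 2*1.381e-23*2592.3 = 7.16e-20
Step 2: Ratio = 7.16e-20 / 8.86e-27 = 8.081e+06
Step 3: v_p = sqrt(8.081e+06) = 2843 m/s

2843


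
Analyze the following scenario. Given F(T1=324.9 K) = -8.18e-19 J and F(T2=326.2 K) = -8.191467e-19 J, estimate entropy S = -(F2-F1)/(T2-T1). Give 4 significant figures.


Step 1: dF = F2 - F1 = -8.191467e-19 - (-8.18e-19) = -1.1467e-21 J
Step 2: dT = T2 - T1 = 326.2 - 324.9 = 1.3 K
Step 3: S = -dF/dT = -(-1.1467e-21)/1.3 = 8.821e-22 J/K

8.821e-22


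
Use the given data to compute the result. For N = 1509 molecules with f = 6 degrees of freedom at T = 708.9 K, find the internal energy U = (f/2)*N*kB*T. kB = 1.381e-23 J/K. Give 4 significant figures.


Step 1: f/2 = 6/2 = 3.0
Step 2: N*kB*T = 1509*1.381e-23*708.9 = 1.477e-17
Step 3: U = 3.0 * 1.477e-17 = 4.432e-17 J

4.432e-17


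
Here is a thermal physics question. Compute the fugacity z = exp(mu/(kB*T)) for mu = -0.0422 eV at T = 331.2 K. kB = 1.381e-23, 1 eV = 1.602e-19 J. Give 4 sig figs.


Step 1: Convert mu to Joules: -0.0422*1.602e-19 = -6.76e-21 J
Step 2: kB*T = 1.381e-23*331.2 = 4.574e-21 J
Step 3: mu/(kB*T) = -1.478
Step 4: z = exp(-1.478) = 0.2281

0.2281


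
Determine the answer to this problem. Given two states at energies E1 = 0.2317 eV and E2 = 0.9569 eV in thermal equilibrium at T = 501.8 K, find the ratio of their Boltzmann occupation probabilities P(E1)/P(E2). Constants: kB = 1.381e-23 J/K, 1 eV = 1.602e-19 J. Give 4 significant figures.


Step 1: Compute energy difference dE = E1 - E2 = 0.2317 - 0.9569 = -0.7252 eV
Step 2: Convert to Joules: dE_J = -0.7252 * 1.602e-19 = -1.162e-19 J
Step 3: Compute exponent = -dE_J / (kB * T) = -(-1.162e-19) / (1.381e-23 * 501.8) = 16.76
Step 4: P(E1)/P(E2) = exp(16.76) = 1.909e+07

1.909e+07


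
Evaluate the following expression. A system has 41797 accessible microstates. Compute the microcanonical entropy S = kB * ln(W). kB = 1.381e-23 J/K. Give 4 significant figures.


Step 1: ln(W) = ln(41797) = 10.64
Step 2: S = kB * ln(W) = 1.381e-23 * 10.64
Step 3: S = 1.469e-22 J/K

1.469e-22


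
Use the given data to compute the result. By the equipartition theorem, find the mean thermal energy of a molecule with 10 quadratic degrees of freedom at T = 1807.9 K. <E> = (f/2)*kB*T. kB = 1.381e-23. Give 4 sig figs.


Step 1: f/2 = 10/2 = 5
Step 2: kB*T = 1.381e-23 * 1807.9 = 2.497e-20
Step 3: <E> = 5 * 2.497e-20 = 1.248e-19 J

1.248e-19


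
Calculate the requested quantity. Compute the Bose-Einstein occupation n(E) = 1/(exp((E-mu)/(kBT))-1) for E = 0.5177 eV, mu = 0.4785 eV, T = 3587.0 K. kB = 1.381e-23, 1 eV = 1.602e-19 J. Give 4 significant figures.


Step 1: (E - mu) = 0.0392 eV
Step 2: x = (E-mu)*eV/(kB*T) = 0.0392*1.602e-19/(1.381e-23*3587.0) = 0.1268
Step 3: exp(x) = 1.135
Step 4: n = 1/(exp(x)-1) = 7.399

7.399


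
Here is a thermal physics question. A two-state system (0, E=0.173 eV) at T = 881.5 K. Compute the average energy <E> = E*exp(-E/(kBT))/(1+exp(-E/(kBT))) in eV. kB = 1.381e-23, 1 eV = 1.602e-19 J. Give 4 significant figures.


Step 1: beta*E = 0.173*1.602e-19/(1.381e-23*881.5) = 2.277
Step 2: exp(-beta*E) = 0.1026
Step 3: <E> = 0.173*0.1026/(1+0.1026) = 0.0161 eV

0.0161


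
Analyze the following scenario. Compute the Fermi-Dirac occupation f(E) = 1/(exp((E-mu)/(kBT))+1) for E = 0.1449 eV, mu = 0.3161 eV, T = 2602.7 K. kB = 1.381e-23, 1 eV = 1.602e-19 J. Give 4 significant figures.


Step 1: (E - mu) = 0.1449 - 0.3161 = -0.1712 eV
Step 2: Convert: (E-mu)*eV = -2.743e-20 J
Step 3: x = (E-mu)*eV/(kB*T) = -0.763
Step 4: f = 1/(exp(-0.763)+1) = 0.682

0.682


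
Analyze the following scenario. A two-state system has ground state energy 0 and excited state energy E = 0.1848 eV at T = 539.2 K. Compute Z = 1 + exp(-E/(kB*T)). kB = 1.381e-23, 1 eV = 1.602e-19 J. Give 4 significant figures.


Step 1: Compute beta*E = E*eV/(kB*T) = 0.1848*1.602e-19/(1.381e-23*539.2) = 3.976
Step 2: exp(-beta*E) = exp(-3.976) = 0.01876
Step 3: Z = 1 + 0.01876 = 1.019

1.019


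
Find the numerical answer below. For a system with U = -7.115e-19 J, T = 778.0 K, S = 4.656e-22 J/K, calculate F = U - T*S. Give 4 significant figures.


Step 1: T*S = 778.0 * 4.656e-22 = 3.622e-19 J
Step 2: F = U - T*S = -7.115e-19 - 3.622e-19
Step 3: F = -1.074e-18 J

-1.074e-18


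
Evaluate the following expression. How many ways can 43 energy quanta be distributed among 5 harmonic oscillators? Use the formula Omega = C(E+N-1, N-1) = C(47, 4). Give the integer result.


Step 1: Use binomial coefficient C(47, 4)
Step 2: Numerator = 47! / 43!
Step 3: Denominator = 4!
Step 4: Omega = 178365

178365


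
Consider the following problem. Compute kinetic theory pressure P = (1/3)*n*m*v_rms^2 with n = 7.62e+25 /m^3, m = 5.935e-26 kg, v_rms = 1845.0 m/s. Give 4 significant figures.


Step 1: v_rms^2 = 1845.0^2 = 3.404e+06
Step 2: n*m = 7.62e+25*5.935e-26 = 4.522
Step 3: P = (1/3)*4.522*3.404e+06 = 5.132e+06 Pa

5.132e+06


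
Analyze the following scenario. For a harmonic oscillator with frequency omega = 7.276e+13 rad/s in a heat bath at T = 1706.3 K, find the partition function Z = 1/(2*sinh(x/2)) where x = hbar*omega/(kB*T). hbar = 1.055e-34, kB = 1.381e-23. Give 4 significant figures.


Step 1: Compute x = hbar*omega/(kB*T) = 1.055e-34*7.276e+13/(1.381e-23*1706.3) = 0.3258
Step 2: x/2 = 0.1629
Step 3: sinh(x/2) = 0.1636
Step 4: Z = 1/(2*0.1636) = 3.056

3.056


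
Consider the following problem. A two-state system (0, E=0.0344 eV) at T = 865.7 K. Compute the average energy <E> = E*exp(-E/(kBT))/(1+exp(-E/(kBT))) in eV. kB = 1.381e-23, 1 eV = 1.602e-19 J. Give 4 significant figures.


Step 1: beta*E = 0.0344*1.602e-19/(1.381e-23*865.7) = 0.461
Step 2: exp(-beta*E) = 0.6307
Step 3: <E> = 0.0344*0.6307/(1+0.6307) = 0.0133 eV

0.0133


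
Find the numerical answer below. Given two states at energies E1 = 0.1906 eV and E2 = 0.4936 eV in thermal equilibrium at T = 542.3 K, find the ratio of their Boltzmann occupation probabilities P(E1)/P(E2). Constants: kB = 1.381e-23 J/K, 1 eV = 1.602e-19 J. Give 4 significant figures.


Step 1: Compute energy difference dE = E1 - E2 = 0.1906 - 0.4936 = -0.303 eV
Step 2: Convert to Joules: dE_J = -0.303 * 1.602e-19 = -4.854e-20 J
Step 3: Compute exponent = -dE_J / (kB * T) = -(-4.854e-20) / (1.381e-23 * 542.3) = 6.481
Step 4: P(E1)/P(E2) = exp(6.481) = 652.9

652.9


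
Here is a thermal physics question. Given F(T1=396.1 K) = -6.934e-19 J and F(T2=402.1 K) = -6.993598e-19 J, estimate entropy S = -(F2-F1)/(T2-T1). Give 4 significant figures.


Step 1: dF = F2 - F1 = -6.993598e-19 - (-6.934e-19) = -5.9598e-21 J
Step 2: dT = T2 - T1 = 402.1 - 396.1 = 6 K
Step 3: S = -dF/dT = -(-5.9598e-21)/6 = 9.933e-22 J/K

9.933e-22


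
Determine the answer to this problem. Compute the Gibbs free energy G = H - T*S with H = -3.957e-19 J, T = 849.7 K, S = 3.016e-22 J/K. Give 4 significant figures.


Step 1: T*S = 849.7 * 3.016e-22 = 2.563e-19 J
Step 2: G = H - T*S = -3.957e-19 - 2.563e-19
Step 3: G = -6.52e-19 J

-6.52e-19


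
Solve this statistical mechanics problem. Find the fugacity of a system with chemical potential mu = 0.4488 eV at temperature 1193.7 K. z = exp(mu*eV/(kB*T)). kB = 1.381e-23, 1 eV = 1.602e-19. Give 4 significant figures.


Step 1: Convert mu to Joules: 0.4488*1.602e-19 = 7.19e-20 J
Step 2: kB*T = 1.381e-23*1193.7 = 1.648e-20 J
Step 3: mu/(kB*T) = 4.361
Step 4: z = exp(4.361) = 78.37

78.37


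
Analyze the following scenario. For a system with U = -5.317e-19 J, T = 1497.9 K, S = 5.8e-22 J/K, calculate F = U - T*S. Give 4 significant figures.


Step 1: T*S = 1497.9 * 5.8e-22 = 8.688e-19 J
Step 2: F = U - T*S = -5.317e-19 - 8.688e-19
Step 3: F = -1.4e-18 J

-1.4e-18


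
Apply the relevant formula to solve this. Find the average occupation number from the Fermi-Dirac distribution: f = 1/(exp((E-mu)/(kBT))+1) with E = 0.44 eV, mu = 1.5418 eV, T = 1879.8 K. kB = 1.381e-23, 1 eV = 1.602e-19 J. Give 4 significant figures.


Step 1: (E - mu) = 0.44 - 1.5418 = -1.102 eV
Step 2: Convert: (E-mu)*eV = -1.765e-19 J
Step 3: x = (E-mu)*eV/(kB*T) = -6.799
Step 4: f = 1/(exp(-6.799)+1) = 0.9989

0.9989


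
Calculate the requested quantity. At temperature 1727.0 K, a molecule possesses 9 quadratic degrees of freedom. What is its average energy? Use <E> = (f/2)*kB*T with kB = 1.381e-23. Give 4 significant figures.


Step 1: f/2 = 9/2 = 4.5
Step 2: kB*T = 1.381e-23 * 1727.0 = 2.385e-20
Step 3: <E> = 4.5 * 2.385e-20 = 1.073e-19 J

1.073e-19


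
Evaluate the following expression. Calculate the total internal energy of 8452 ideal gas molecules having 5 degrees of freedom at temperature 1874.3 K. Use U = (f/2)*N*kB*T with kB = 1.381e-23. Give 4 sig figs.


Step 1: f/2 = 5/2 = 2.5
Step 2: N*kB*T = 8452*1.381e-23*1874.3 = 2.188e-16
Step 3: U = 2.5 * 2.188e-16 = 5.469e-16 J

5.469e-16


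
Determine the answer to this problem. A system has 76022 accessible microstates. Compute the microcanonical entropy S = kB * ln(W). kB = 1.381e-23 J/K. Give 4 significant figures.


Step 1: ln(W) = ln(76022) = 11.24
Step 2: S = kB * ln(W) = 1.381e-23 * 11.24
Step 3: S = 1.552e-22 J/K

1.552e-22


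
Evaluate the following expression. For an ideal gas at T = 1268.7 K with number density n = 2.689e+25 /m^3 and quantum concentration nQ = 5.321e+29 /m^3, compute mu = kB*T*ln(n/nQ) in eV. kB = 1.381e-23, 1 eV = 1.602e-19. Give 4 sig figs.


Step 1: n/nQ = 2.689e+25/5.321e+29 = 5.054e-05
Step 2: ln(n/nQ) = -9.893
Step 3: mu = kB*T*ln(n/nQ) = 1.752e-20*-9.893 = -1.733e-19 J
Step 4: Convert to eV: -1.733e-19/1.602e-19 = -1.082 eV

-1.082


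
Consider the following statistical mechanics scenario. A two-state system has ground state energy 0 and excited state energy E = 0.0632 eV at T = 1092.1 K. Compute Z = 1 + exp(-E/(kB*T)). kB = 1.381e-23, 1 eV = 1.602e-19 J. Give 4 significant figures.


Step 1: Compute beta*E = E*eV/(kB*T) = 0.0632*1.602e-19/(1.381e-23*1092.1) = 0.6713
Step 2: exp(-beta*E) = exp(-0.6713) = 0.511
Step 3: Z = 1 + 0.511 = 1.511

1.511


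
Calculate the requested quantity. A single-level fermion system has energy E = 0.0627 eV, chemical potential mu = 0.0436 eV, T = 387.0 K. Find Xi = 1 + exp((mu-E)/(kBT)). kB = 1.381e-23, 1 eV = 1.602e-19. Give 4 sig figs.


Step 1: (mu - E) = 0.0436 - 0.0627 = -0.0191 eV
Step 2: x = (mu-E)*eV/(kB*T) = -0.0191*1.602e-19/(1.381e-23*387.0) = -0.5725
Step 3: exp(x) = 0.5641
Step 4: Xi = 1 + 0.5641 = 1.564

1.564


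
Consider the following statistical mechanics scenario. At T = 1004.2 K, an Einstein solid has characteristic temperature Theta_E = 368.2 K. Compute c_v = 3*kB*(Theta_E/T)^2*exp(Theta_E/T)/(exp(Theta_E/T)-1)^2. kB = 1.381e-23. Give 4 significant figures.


Step 1: x = Theta_E/T = 368.2/1004.2 = 0.3667
Step 2: x^2 = 0.1344
Step 3: exp(x) = 1.443
Step 4: c_v = 3*1.381e-23*0.1344*1.443/(1.443-1)^2 = 4.097e-23

4.097e-23


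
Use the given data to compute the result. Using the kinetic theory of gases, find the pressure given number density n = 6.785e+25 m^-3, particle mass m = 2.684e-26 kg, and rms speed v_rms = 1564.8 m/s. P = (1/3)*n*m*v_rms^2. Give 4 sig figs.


Step 1: v_rms^2 = 1564.8^2 = 2.449e+06
Step 2: n*m = 6.785e+25*2.684e-26 = 1.821
Step 3: P = (1/3)*1.821*2.449e+06 = 1.486e+06 Pa

1.486e+06


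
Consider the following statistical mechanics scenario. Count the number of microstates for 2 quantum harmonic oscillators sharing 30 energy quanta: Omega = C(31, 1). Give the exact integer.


Step 1: Use binomial coefficient C(31, 1)
Step 2: Numerator = 31! / 30!
Step 3: Denominator = 1!
Step 4: Omega = 31

31


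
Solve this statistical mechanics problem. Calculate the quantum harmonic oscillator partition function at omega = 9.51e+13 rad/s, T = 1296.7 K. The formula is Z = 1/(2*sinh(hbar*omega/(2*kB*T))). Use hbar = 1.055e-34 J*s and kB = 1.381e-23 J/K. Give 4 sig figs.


Step 1: Compute x = hbar*omega/(kB*T) = 1.055e-34*9.51e+13/(1.381e-23*1296.7) = 0.5603
Step 2: x/2 = 0.2801
Step 3: sinh(x/2) = 0.2838
Step 4: Z = 1/(2*0.2838) = 1.762

1.762


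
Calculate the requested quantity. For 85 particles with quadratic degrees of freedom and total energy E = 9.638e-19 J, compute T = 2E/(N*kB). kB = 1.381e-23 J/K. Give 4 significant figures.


Step 1: Numerator = 2*E = 2*9.638e-19 = 1.928e-18 J
Step 2: Denominator = N*kB = 85*1.381e-23 = 1.174e-21
Step 3: T = 1.928e-18 / 1.174e-21 = 1642 K

1642


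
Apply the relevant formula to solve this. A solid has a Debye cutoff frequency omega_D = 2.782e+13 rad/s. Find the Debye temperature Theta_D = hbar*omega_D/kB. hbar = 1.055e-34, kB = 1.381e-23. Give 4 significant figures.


Step 1: hbar*omega_D = 1.055e-34 * 2.782e+13 = 2.935e-21 J
Step 2: Theta_D = 2.935e-21 / 1.381e-23
Step 3: Theta_D = 212.5 K

212.5


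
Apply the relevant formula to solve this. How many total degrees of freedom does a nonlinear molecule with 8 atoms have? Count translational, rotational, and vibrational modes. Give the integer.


Step 1: Translational DOF = 3
Step 2: Rotational DOF (nonlinear) = 3
Step 3: Vibrational DOF = 3*8 - 6 = 18
Step 4: Total = 3 + 3 + 18 = 24

24


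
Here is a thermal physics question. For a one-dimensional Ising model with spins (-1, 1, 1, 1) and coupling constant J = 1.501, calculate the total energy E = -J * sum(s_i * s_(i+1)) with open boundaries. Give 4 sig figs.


Step 1: Nearest-neighbor products: -1, 1, 1
Step 2: Sum of products = 1
Step 3: E = -1.501 * 1 = -1.501

-1.501


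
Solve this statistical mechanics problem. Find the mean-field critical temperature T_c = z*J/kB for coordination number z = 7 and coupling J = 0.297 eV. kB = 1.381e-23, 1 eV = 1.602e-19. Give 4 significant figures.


Step 1: z*J = 7*0.297 = 2.079 eV
Step 2: Convert to Joules: 2.079*1.602e-19 = 3.331e-19 J
Step 3: T_c = 3.331e-19 / 1.381e-23 = 2.412e+04 K

2.412e+04


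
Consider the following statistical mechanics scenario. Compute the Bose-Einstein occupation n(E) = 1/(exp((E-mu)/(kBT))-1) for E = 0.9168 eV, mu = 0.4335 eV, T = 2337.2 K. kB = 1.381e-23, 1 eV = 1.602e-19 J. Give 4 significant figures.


Step 1: (E - mu) = 0.4833 eV
Step 2: x = (E-mu)*eV/(kB*T) = 0.4833*1.602e-19/(1.381e-23*2337.2) = 2.399
Step 3: exp(x) = 11.01
Step 4: n = 1/(exp(x)-1) = 0.0999

0.0999


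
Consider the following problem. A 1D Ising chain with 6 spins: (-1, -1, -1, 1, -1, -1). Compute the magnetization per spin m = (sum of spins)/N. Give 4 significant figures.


Step 1: Count up spins (+1): 1, down spins (-1): 5
Step 2: Total magnetization M = 1 - 5 = -4
Step 3: m = M/N = -4/6 = -0.6667

-0.6667


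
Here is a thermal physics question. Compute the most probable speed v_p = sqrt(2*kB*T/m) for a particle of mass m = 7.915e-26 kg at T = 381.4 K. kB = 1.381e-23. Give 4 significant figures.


Step 1: Numerator = 2*kB*T = 2*1.381e-23*381.4 = 1.053e-20
Step 2: Ratio = 1.053e-20 / 7.915e-26 = 1.331e+05
Step 3: v_p = sqrt(1.331e+05) = 364.8 m/s

364.8


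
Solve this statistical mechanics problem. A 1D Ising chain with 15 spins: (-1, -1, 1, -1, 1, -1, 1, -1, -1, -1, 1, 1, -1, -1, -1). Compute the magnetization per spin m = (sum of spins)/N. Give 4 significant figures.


Step 1: Count up spins (+1): 5, down spins (-1): 10
Step 2: Total magnetization M = 5 - 10 = -5
Step 3: m = M/N = -5/15 = -0.3333

-0.3333


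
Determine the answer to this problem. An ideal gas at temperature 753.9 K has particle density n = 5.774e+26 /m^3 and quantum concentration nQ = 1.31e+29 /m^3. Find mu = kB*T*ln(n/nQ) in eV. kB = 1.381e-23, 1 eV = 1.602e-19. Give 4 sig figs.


Step 1: n/nQ = 5.774e+26/1.31e+29 = 0.004408
Step 2: ln(n/nQ) = -5.424
Step 3: mu = kB*T*ln(n/nQ) = 1.041e-20*-5.424 = -5.648e-20 J
Step 4: Convert to eV: -5.648e-20/1.602e-19 = -0.3525 eV

-0.3525


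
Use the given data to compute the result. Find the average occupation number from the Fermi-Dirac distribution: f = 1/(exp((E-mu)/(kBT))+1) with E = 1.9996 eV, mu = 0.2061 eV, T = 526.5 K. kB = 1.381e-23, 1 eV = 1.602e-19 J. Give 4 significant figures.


Step 1: (E - mu) = 1.9996 - 0.2061 = 1.794 eV
Step 2: Convert: (E-mu)*eV = 2.873e-19 J
Step 3: x = (E-mu)*eV/(kB*T) = 39.52
Step 4: f = 1/(exp(39.52)+1) = 6.894e-18

6.894e-18


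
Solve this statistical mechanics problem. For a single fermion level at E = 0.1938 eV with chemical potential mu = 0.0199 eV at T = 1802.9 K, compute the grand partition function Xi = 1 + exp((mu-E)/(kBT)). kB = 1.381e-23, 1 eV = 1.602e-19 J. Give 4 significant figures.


Step 1: (mu - E) = 0.0199 - 0.1938 = -0.1739 eV
Step 2: x = (mu-E)*eV/(kB*T) = -0.1739*1.602e-19/(1.381e-23*1802.9) = -1.119
Step 3: exp(x) = 0.3266
Step 4: Xi = 1 + 0.3266 = 1.327

1.327


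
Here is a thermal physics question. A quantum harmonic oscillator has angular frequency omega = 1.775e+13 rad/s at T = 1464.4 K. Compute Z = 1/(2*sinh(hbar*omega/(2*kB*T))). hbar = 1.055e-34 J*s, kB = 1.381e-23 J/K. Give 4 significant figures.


Step 1: Compute x = hbar*omega/(kB*T) = 1.055e-34*1.775e+13/(1.381e-23*1464.4) = 0.0926
Step 2: x/2 = 0.0463
Step 3: sinh(x/2) = 0.04632
Step 4: Z = 1/(2*0.04632) = 10.8

10.8


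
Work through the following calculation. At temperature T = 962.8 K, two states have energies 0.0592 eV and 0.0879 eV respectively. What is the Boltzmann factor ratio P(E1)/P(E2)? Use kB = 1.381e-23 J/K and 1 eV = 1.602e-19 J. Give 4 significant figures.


Step 1: Compute energy difference dE = E1 - E2 = 0.0592 - 0.0879 = -0.0287 eV
Step 2: Convert to Joules: dE_J = -0.0287 * 1.602e-19 = -4.598e-21 J
Step 3: Compute exponent = -dE_J / (kB * T) = -(-4.598e-21) / (1.381e-23 * 962.8) = 0.3458
Step 4: P(E1)/P(E2) = exp(0.3458) = 1.413

1.413


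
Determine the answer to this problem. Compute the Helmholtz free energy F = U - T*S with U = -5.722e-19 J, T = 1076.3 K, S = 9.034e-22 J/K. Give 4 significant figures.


Step 1: T*S = 1076.3 * 9.034e-22 = 9.723e-19 J
Step 2: F = U - T*S = -5.722e-19 - 9.723e-19
Step 3: F = -1.545e-18 J

-1.545e-18


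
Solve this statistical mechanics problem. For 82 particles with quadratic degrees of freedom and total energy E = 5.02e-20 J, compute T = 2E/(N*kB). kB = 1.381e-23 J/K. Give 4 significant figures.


Step 1: Numerator = 2*E = 2*5.02e-20 = 1.004e-19 J
Step 2: Denominator = N*kB = 82*1.381e-23 = 1.132e-21
Step 3: T = 1.004e-19 / 1.132e-21 = 88.66 K

88.66


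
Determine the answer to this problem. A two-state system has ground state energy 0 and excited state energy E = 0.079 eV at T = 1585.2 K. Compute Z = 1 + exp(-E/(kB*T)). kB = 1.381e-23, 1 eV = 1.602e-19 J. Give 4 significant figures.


Step 1: Compute beta*E = E*eV/(kB*T) = 0.079*1.602e-19/(1.381e-23*1585.2) = 0.5781
Step 2: exp(-beta*E) = exp(-0.5781) = 0.561
Step 3: Z = 1 + 0.561 = 1.561

1.561


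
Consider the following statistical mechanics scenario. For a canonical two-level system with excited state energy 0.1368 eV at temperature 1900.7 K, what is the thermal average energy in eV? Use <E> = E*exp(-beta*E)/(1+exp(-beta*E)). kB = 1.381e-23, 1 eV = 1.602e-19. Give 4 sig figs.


Step 1: beta*E = 0.1368*1.602e-19/(1.381e-23*1900.7) = 0.8349
Step 2: exp(-beta*E) = 0.4339
Step 3: <E> = 0.1368*0.4339/(1+0.4339) = 0.0414 eV

0.0414


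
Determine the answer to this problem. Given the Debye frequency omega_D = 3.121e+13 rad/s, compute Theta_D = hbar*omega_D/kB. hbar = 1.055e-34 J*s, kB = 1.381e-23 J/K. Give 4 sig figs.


Step 1: hbar*omega_D = 1.055e-34 * 3.121e+13 = 3.293e-21 J
Step 2: Theta_D = 3.293e-21 / 1.381e-23
Step 3: Theta_D = 238.4 K

238.4


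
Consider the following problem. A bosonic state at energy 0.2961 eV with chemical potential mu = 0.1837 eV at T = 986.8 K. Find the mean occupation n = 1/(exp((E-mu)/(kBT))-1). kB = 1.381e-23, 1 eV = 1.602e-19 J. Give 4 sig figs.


Step 1: (E - mu) = 0.1124 eV
Step 2: x = (E-mu)*eV/(kB*T) = 0.1124*1.602e-19/(1.381e-23*986.8) = 1.321
Step 3: exp(x) = 3.748
Step 4: n = 1/(exp(x)-1) = 0.3639

0.3639


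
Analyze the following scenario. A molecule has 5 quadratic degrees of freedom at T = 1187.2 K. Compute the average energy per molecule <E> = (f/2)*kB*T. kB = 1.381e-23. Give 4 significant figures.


Step 1: f/2 = 5/2 = 2.5
Step 2: kB*T = 1.381e-23 * 1187.2 = 1.64e-20
Step 3: <E> = 2.5 * 1.64e-20 = 4.099e-20 J

4.099e-20


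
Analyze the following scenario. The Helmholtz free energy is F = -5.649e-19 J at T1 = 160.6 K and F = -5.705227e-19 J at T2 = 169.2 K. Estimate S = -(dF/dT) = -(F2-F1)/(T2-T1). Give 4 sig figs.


Step 1: dF = F2 - F1 = -5.705227e-19 - (-5.649e-19) = -5.6227e-21 J
Step 2: dT = T2 - T1 = 169.2 - 160.6 = 8.6 K
Step 3: S = -dF/dT = -(-5.6227e-21)/8.6 = 6.538e-22 J/K

6.538e-22


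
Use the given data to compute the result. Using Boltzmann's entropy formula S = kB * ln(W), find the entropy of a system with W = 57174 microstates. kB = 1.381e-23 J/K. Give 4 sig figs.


Step 1: ln(W) = ln(57174) = 10.95
Step 2: S = kB * ln(W) = 1.381e-23 * 10.95
Step 3: S = 1.513e-22 J/K

1.513e-22


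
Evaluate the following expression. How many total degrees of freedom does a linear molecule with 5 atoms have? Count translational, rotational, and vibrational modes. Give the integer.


Step 1: Translational DOF = 3
Step 2: Rotational DOF (linear) = 2
Step 3: Vibrational DOF = 3*5 - 5 = 10
Step 4: Total = 3 + 2 + 10 = 15

15


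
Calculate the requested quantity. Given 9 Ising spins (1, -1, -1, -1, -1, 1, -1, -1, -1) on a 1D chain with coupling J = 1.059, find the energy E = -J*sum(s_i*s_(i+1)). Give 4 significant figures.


Step 1: Nearest-neighbor products: -1, 1, 1, 1, -1, -1, 1, 1
Step 2: Sum of products = 2
Step 3: E = -1.059 * 2 = -2.118

-2.118


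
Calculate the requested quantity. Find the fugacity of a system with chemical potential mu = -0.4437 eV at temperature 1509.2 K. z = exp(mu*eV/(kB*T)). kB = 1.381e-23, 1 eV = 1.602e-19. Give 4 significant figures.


Step 1: Convert mu to Joules: -0.4437*1.602e-19 = -7.108e-20 J
Step 2: kB*T = 1.381e-23*1509.2 = 2.084e-20 J
Step 3: mu/(kB*T) = -3.41
Step 4: z = exp(-3.41) = 0.03303

0.03303


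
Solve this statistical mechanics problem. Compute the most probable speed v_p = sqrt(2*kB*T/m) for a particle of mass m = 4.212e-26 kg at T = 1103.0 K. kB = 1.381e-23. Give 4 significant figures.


Step 1: Numerator = 2*kB*T = 2*1.381e-23*1103.0 = 3.046e-20
Step 2: Ratio = 3.046e-20 / 4.212e-26 = 7.233e+05
Step 3: v_p = sqrt(7.233e+05) = 850.5 m/s

850.5


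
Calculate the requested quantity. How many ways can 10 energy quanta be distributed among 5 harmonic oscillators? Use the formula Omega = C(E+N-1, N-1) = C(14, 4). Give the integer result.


Step 1: Use binomial coefficient C(14, 4)
Step 2: Numerator = 14! / 10!
Step 3: Denominator = 4!
Step 4: Omega = 1001

1001


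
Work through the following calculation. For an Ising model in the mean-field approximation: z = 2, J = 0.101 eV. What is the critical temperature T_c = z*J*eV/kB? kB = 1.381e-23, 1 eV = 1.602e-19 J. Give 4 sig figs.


Step 1: z*J = 2*0.101 = 0.202 eV
Step 2: Convert to Joules: 0.202*1.602e-19 = 3.236e-20 J
Step 3: T_c = 3.236e-20 / 1.381e-23 = 2343 K

2343


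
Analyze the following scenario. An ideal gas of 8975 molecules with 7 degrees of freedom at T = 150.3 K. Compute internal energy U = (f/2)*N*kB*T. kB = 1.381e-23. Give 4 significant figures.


Step 1: f/2 = 7/2 = 3.5
Step 2: N*kB*T = 8975*1.381e-23*150.3 = 1.863e-17
Step 3: U = 3.5 * 1.863e-17 = 6.52e-17 J

6.52e-17


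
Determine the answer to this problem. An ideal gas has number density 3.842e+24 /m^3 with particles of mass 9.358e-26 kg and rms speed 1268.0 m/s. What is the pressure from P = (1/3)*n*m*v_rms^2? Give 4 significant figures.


Step 1: v_rms^2 = 1268.0^2 = 1.608e+06
Step 2: n*m = 3.842e+24*9.358e-26 = 0.3595
Step 3: P = (1/3)*0.3595*1.608e+06 = 1.927e+05 Pa

1.927e+05


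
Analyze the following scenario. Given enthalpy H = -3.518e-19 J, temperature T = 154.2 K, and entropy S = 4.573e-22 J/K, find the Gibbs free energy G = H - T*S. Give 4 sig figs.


Step 1: T*S = 154.2 * 4.573e-22 = 7.052e-20 J
Step 2: G = H - T*S = -3.518e-19 - 7.052e-20
Step 3: G = -4.223e-19 J

-4.223e-19


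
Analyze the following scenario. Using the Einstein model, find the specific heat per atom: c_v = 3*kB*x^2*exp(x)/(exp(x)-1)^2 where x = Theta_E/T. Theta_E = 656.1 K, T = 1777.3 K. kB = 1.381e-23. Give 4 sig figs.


Step 1: x = Theta_E/T = 656.1/1777.3 = 0.3692
Step 2: x^2 = 0.1363
Step 3: exp(x) = 1.447
Step 4: c_v = 3*1.381e-23*0.1363*1.447/(1.447-1)^2 = 4.096e-23

4.096e-23


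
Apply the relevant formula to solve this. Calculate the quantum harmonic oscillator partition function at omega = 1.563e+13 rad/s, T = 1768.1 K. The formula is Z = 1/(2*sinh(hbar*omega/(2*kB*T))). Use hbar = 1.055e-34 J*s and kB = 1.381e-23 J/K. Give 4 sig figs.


Step 1: Compute x = hbar*omega/(kB*T) = 1.055e-34*1.563e+13/(1.381e-23*1768.1) = 0.06753
Step 2: x/2 = 0.03377
Step 3: sinh(x/2) = 0.03377
Step 4: Z = 1/(2*0.03377) = 14.8

14.8


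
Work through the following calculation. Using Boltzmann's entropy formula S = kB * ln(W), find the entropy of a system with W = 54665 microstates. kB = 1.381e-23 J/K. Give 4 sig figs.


Step 1: ln(W) = ln(54665) = 10.91
Step 2: S = kB * ln(W) = 1.381e-23 * 10.91
Step 3: S = 1.507e-22 J/K

1.507e-22


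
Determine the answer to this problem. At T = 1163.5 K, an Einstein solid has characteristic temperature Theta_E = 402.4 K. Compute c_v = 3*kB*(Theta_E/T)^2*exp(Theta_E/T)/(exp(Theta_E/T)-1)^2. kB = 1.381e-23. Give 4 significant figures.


Step 1: x = Theta_E/T = 402.4/1163.5 = 0.3459
Step 2: x^2 = 0.1196
Step 3: exp(x) = 1.413
Step 4: c_v = 3*1.381e-23*0.1196*1.413/(1.413-1)^2 = 4.102e-23

4.102e-23


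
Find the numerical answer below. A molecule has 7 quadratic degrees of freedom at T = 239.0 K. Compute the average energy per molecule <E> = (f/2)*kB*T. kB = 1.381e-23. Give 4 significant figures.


Step 1: f/2 = 7/2 = 3.5
Step 2: kB*T = 1.381e-23 * 239.0 = 3.301e-21
Step 3: <E> = 3.5 * 3.301e-21 = 1.155e-20 J

1.155e-20


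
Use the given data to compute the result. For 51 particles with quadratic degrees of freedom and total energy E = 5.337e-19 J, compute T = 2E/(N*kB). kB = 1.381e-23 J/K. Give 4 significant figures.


Step 1: Numerator = 2*E = 2*5.337e-19 = 1.067e-18 J
Step 2: Denominator = N*kB = 51*1.381e-23 = 7.043e-22
Step 3: T = 1.067e-18 / 7.043e-22 = 1516 K

1516


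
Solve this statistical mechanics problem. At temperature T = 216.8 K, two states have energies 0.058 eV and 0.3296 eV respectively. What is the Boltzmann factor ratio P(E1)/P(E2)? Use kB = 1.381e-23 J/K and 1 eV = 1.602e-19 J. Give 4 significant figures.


Step 1: Compute energy difference dE = E1 - E2 = 0.058 - 0.3296 = -0.2716 eV
Step 2: Convert to Joules: dE_J = -0.2716 * 1.602e-19 = -4.351e-20 J
Step 3: Compute exponent = -dE_J / (kB * T) = -(-4.351e-20) / (1.381e-23 * 216.8) = 14.53
Step 4: P(E1)/P(E2) = exp(14.53) = 2.048e+06

2.048e+06


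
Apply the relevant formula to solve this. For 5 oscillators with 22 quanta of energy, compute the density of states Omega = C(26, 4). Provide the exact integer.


Step 1: Use binomial coefficient C(26, 4)
Step 2: Numerator = 26! / 22!
Step 3: Denominator = 4!
Step 4: Omega = 14950

14950


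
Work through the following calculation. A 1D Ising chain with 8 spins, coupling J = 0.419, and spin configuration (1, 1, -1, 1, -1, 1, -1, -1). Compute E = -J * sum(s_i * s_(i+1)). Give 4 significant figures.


Step 1: Nearest-neighbor products: 1, -1, -1, -1, -1, -1, 1
Step 2: Sum of products = -3
Step 3: E = -0.419 * -3 = 1.257

1.257


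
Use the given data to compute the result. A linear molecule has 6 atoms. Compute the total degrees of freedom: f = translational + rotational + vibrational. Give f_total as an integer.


Step 1: Translational DOF = 3
Step 2: Rotational DOF (linear) = 2
Step 3: Vibrational DOF = 3*6 - 5 = 13
Step 4: Total = 3 + 2 + 13 = 18

18


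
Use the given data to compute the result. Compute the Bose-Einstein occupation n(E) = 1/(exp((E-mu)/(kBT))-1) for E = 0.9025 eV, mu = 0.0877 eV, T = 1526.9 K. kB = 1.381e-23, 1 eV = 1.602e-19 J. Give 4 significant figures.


Step 1: (E - mu) = 0.8148 eV
Step 2: x = (E-mu)*eV/(kB*T) = 0.8148*1.602e-19/(1.381e-23*1526.9) = 6.19
Step 3: exp(x) = 488
Step 4: n = 1/(exp(x)-1) = 0.002053

0.002053


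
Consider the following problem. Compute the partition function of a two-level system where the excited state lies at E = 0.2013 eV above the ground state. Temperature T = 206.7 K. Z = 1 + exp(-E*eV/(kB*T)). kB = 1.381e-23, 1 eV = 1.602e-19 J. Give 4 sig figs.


Step 1: Compute beta*E = E*eV/(kB*T) = 0.2013*1.602e-19/(1.381e-23*206.7) = 11.3
Step 2: exp(-beta*E) = exp(-11.3) = 1.241e-05
Step 3: Z = 1 + 1.241e-05 = 1

1


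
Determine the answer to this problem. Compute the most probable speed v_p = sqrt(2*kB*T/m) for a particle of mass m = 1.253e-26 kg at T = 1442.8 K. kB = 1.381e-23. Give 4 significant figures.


Step 1: Numerator = 2*kB*T = 2*1.381e-23*1442.8 = 3.985e-20
Step 2: Ratio = 3.985e-20 / 1.253e-26 = 3.18e+06
Step 3: v_p = sqrt(3.18e+06) = 1783 m/s

1783


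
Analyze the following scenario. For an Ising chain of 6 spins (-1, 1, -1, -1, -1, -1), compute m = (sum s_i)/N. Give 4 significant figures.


Step 1: Count up spins (+1): 1, down spins (-1): 5
Step 2: Total magnetization M = 1 - 5 = -4
Step 3: m = M/N = -4/6 = -0.6667

-0.6667


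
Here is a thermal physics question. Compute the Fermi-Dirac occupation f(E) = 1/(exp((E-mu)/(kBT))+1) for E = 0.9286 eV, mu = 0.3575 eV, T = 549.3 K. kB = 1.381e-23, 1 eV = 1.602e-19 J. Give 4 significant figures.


Step 1: (E - mu) = 0.9286 - 0.3575 = 0.5711 eV
Step 2: Convert: (E-mu)*eV = 9.149e-20 J
Step 3: x = (E-mu)*eV/(kB*T) = 12.06
Step 4: f = 1/(exp(12.06)+1) = 5.782e-06

5.782e-06


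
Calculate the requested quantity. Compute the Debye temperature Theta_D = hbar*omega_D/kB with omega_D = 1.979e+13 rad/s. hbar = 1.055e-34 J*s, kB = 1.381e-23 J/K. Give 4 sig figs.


Step 1: hbar*omega_D = 1.055e-34 * 1.979e+13 = 2.088e-21 J
Step 2: Theta_D = 2.088e-21 / 1.381e-23
Step 3: Theta_D = 151.2 K

151.2


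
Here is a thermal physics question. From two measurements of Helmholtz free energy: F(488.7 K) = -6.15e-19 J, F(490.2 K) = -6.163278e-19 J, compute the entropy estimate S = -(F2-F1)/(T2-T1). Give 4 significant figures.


Step 1: dF = F2 - F1 = -6.163278e-19 - (-6.15e-19) = -1.3278e-21 J
Step 2: dT = T2 - T1 = 490.2 - 488.7 = 1.5 K
Step 3: S = -dF/dT = -(-1.3278e-21)/1.5 = 8.852e-22 J/K

8.852e-22


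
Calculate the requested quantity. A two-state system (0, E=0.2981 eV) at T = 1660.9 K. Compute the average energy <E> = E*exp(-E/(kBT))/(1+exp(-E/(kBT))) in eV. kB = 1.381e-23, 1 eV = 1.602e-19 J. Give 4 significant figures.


Step 1: beta*E = 0.2981*1.602e-19/(1.381e-23*1660.9) = 2.082
Step 2: exp(-beta*E) = 0.1247
Step 3: <E> = 0.2981*0.1247/(1+0.1247) = 0.03305 eV

0.03305


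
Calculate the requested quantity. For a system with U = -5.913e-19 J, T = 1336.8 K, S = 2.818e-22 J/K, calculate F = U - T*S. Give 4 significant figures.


Step 1: T*S = 1336.8 * 2.818e-22 = 3.767e-19 J
Step 2: F = U - T*S = -5.913e-19 - 3.767e-19
Step 3: F = -9.68e-19 J

-9.68e-19


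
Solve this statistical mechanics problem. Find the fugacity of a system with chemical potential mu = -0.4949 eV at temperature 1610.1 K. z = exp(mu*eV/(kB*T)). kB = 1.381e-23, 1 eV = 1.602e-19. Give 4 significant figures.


Step 1: Convert mu to Joules: -0.4949*1.602e-19 = -7.928e-20 J
Step 2: kB*T = 1.381e-23*1610.1 = 2.224e-20 J
Step 3: mu/(kB*T) = -3.566
Step 4: z = exp(-3.566) = 0.02828

0.02828


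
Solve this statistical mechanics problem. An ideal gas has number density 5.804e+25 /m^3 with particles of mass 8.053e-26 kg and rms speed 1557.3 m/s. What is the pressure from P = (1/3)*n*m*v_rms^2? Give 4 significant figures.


Step 1: v_rms^2 = 1557.3^2 = 2.425e+06
Step 2: n*m = 5.804e+25*8.053e-26 = 4.674
Step 3: P = (1/3)*4.674*2.425e+06 = 3.778e+06 Pa

3.778e+06


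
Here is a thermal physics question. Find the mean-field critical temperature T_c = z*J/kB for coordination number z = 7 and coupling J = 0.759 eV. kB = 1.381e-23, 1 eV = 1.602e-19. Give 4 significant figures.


Step 1: z*J = 7*0.759 = 5.313 eV
Step 2: Convert to Joules: 5.313*1.602e-19 = 8.511e-19 J
Step 3: T_c = 8.511e-19 / 1.381e-23 = 6.163e+04 K

6.163e+04


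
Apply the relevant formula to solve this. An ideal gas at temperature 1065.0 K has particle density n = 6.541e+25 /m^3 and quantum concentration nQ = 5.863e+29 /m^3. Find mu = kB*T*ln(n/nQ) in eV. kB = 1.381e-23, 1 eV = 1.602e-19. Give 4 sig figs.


Step 1: n/nQ = 6.541e+25/5.863e+29 = 0.0001116
Step 2: ln(n/nQ) = -9.101
Step 3: mu = kB*T*ln(n/nQ) = 1.471e-20*-9.101 = -1.339e-19 J
Step 4: Convert to eV: -1.339e-19/1.602e-19 = -0.8355 eV

-0.8355


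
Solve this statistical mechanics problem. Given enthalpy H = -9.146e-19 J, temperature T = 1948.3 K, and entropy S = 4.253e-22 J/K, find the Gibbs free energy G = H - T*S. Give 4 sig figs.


Step 1: T*S = 1948.3 * 4.253e-22 = 8.286e-19 J
Step 2: G = H - T*S = -9.146e-19 - 8.286e-19
Step 3: G = -1.743e-18 J

-1.743e-18


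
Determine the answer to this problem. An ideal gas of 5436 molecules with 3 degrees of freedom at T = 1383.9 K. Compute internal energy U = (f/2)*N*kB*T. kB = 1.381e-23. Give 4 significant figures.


Step 1: f/2 = 3/2 = 1.5
Step 2: N*kB*T = 5436*1.381e-23*1383.9 = 1.039e-16
Step 3: U = 1.5 * 1.039e-16 = 1.558e-16 J

1.558e-16


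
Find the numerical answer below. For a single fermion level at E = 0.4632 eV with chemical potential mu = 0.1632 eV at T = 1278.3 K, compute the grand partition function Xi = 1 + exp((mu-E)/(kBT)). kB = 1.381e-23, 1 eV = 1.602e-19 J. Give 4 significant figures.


Step 1: (mu - E) = 0.1632 - 0.4632 = -0.3 eV
Step 2: x = (mu-E)*eV/(kB*T) = -0.3*1.602e-19/(1.381e-23*1278.3) = -2.722
Step 3: exp(x) = 0.06571
Step 4: Xi = 1 + 0.06571 = 1.066

1.066
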